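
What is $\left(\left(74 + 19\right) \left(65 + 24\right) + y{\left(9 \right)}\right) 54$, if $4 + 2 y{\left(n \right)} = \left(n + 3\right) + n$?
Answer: $447417$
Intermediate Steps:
$y{\left(n \right)} = - \frac{1}{2} + n$ ($y{\left(n \right)} = -2 + \frac{\left(n + 3\right) + n}{2} = -2 + \frac{\left(3 + n\right) + n}{2} = -2 + \frac{3 + 2 n}{2} = -2 + \left(\frac{3}{2} + n\right) = - \frac{1}{2} + n$)
$\left(\left(74 + 19\right) \left(65 + 24\right) + y{\left(9 \right)}\right) 54 = \left(\left(74 + 19\right) \left(65 + 24\right) + \left(- \frac{1}{2} + 9\right)\right) 54 = \left(93 \cdot 89 + \frac{17}{2}\right) 54 = \left(8277 + \frac{17}{2}\right) 54 = \frac{16571}{2} \cdot 54 = 447417$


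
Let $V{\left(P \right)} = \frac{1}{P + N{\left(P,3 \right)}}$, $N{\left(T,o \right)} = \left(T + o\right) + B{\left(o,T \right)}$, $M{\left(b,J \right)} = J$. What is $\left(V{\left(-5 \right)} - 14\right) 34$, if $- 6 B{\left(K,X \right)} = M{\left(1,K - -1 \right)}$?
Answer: $- \frac{11050}{23} \approx -480.43$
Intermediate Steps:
$B{\left(K,X \right)} = - \frac{1}{6} - \frac{K}{6}$ ($B{\left(K,X \right)} = - \frac{K - -1}{6} = - \frac{K + 1}{6} = - \frac{1 + K}{6} = - \frac{1}{6} - \frac{K}{6}$)
$N{\left(T,o \right)} = - \frac{1}{6} + T + \frac{5 o}{6}$ ($N{\left(T,o \right)} = \left(T + o\right) - \left(\frac{1}{6} + \frac{o}{6}\right) = - \frac{1}{6} + T + \frac{5 o}{6}$)
$V{\left(P \right)} = \frac{1}{\frac{7}{3} + 2 P}$ ($V{\left(P \right)} = \frac{1}{P + \left(- \frac{1}{6} + P + \frac{5}{6} \cdot 3\right)} = \frac{1}{P + \left(- \frac{1}{6} + P + \frac{5}{2}\right)} = \frac{1}{P + \left(\frac{7}{3} + P\right)} = \frac{1}{\frac{7}{3} + 2 P}$)
$\left(V{\left(-5 \right)} - 14\right) 34 = \left(\frac{3}{7 + 6 \left(-5\right)} - 14\right) 34 = \left(\frac{3}{7 - 30} - 14\right) 34 = \left(\frac{3}{-23} - 14\right) 34 = \left(3 \left(- \frac{1}{23}\right) - 14\right) 34 = \left(- \frac{3}{23} - 14\right) 34 = \left(- \frac{325}{23}\right) 34 = - \frac{11050}{23}$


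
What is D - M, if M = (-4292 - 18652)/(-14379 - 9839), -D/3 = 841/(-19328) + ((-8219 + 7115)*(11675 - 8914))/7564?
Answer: 534685486670397/442574844032 ≈ 1208.1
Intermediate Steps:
D = 44190666417/36549248 (D = -3*(841/(-19328) + ((-8219 + 7115)*(11675 - 8914))/7564) = -3*(841*(-1/19328) - 1104*2761*(1/7564)) = -3*(-841/19328 - 3048144*1/7564) = -3*(-841/19328 - 762036/1891) = -3*(-14730222139/36549248) = 44190666417/36549248 ≈ 1209.1)
M = 11472/12109 (M = -22944/(-24218) = -22944*(-1/24218) = 11472/12109 ≈ 0.94739)
D - M = 44190666417/36549248 - 1*11472/12109 = 44190666417/36549248 - 11472/12109 = 534685486670397/442574844032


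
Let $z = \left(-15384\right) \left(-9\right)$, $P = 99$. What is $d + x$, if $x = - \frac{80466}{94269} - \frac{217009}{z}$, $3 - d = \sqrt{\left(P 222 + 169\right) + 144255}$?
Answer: $\frac{2519368025}{4350702888} - \sqrt{166402} \approx -407.34$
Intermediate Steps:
$z = 138456$
$d = 3 - \sqrt{166402}$ ($d = 3 - \sqrt{\left(99 \cdot 222 + 169\right) + 144255} = 3 - \sqrt{\left(21978 + 169\right) + 144255} = 3 - \sqrt{22147 + 144255} = 3 - \sqrt{166402} \approx -404.92$)
$x = - \frac{10532740639}{4350702888}$ ($x = - \frac{80466}{94269} - \frac{217009}{138456} = \left(-80466\right) \frac{1}{94269} - \frac{217009}{138456} = - \frac{26822}{31423} - \frac{217009}{138456} = - \frac{10532740639}{4350702888} \approx -2.4209$)
$d + x = \left(3 - \sqrt{166402}\right) - \frac{10532740639}{4350702888} = \frac{2519368025}{4350702888} - \sqrt{166402}$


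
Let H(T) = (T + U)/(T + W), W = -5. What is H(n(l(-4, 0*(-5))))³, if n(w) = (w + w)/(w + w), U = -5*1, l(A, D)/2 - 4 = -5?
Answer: 1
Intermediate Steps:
l(A, D) = -2 (l(A, D) = 8 + 2*(-5) = 8 - 10 = -2)
U = -5
n(w) = 1 (n(w) = (2*w)/((2*w)) = (2*w)*(1/(2*w)) = 1)
H(T) = 1 (H(T) = (T - 5)/(T - 5) = (-5 + T)/(-5 + T) = 1)
H(n(l(-4, 0*(-5))))³ = 1³ = 1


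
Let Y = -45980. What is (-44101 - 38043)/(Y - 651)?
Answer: 4832/2743 ≈ 1.7616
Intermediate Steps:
(-44101 - 38043)/(Y - 651) = (-44101 - 38043)/(-45980 - 651) = -82144/(-46631) = -82144*(-1/46631) = 4832/2743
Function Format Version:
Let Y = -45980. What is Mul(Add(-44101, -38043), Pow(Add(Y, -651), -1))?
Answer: Rational(4832, 2743) ≈ 1.7616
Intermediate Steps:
Mul(Add(-44101, -38043), Pow(Add(Y, -651), -1)) = Mul(Add(-44101, -38043), Pow(Add(-45980, -651), -1)) = Mul(-82144, Pow(-46631, -1)) = Mul(-82144, Rational(-1, 46631)) = Rational(4832, 2743)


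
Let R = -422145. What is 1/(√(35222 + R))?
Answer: -I*√386923/386923 ≈ -0.0016076*I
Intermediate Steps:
1/(√(35222 + R)) = 1/(√(35222 - 422145)) = 1/(√(-386923)) = 1/(I*√386923) = -I*√386923/386923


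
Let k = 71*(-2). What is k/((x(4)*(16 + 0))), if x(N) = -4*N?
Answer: 71/128 ≈ 0.55469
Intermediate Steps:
k = -142
k/((x(4)*(16 + 0))) = -142*(-1/(16*(16 + 0))) = -142/((-16*16)) = -142/(-256) = -142*(-1/256) = 71/128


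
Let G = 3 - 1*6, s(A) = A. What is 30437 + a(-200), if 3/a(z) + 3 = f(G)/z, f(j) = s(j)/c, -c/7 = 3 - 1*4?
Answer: 42579963/1399 ≈ 30436.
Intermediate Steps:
c = 7 (c = -7*(3 - 1*4) = -7*(3 - 4) = -7*(-1) = 7)
G = -3 (G = 3 - 6 = -3)
f(j) = j/7
a(z) = 3/(-3 - 3/(7*z)) (a(z) = 3/(-3 + ((⅐)*(-3))/z) = 3/(-3 - 3/(7*z)))
30437 + a(-200) = 30437 - 7*(-200)/(1 + 7*(-200)) = 30437 - 7*(-200)/(1 - 1400) = 30437 - 7*(-200)/(-1399) = 30437 - 7*(-200)*(-1/1399) = 30437 - 1400/1399 = 42579963/1399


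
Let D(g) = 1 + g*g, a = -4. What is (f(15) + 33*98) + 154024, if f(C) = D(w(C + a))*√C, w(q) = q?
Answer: 157258 + 122*√15 ≈ 1.5773e+5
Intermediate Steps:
D(g) = 1 + g²
f(C) = √C*(1 + (-4 + C)²) (f(C) = (1 + (C - 4)²)*√C = (1 + (-4 + C)²)*√C = √C*(1 + (-4 + C)²))
(f(15) + 33*98) + 154024 = (√15*(1 + (-4 + 15)²) + 33*98) + 154024 = (√15*(1 + 11²) + 3234) + 154024 = (√15*(1 + 121) + 3234) + 154024 = (√15*122 + 3234) + 154024 = (122*√15 + 3234) + 154024 = (3234 + 122*√15) + 154024 = 157258 + 122*√15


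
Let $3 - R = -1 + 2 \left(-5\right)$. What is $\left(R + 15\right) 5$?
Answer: $145$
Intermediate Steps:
$R = 14$ ($R = 3 - \left(-1 + 2 \left(-5\right)\right) = 3 - \left(-1 - 10\right) = 3 - -11 = 3 + 11 = 14$)
$\left(R + 15\right) 5 = \left(14 + 15\right) 5 = 29 \cdot 5 = 145$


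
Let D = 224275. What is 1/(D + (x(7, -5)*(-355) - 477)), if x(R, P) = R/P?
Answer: 1/224295 ≈ 4.4584e-6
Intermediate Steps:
1/(D + (x(7, -5)*(-355) - 477)) = 1/(224275 + ((7/(-5))*(-355) - 477)) = 1/(224275 + ((7*(-⅕))*(-355) - 477)) = 1/(224275 + (-7/5*(-355) - 477)) = 1/(224275 + (497 - 477)) = 1/(224275 + 20) = 1/224295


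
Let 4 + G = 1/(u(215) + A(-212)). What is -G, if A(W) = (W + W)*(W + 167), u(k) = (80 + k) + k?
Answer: 78359/19590 ≈ 4.0000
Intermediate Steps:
u(k) = 80 + 2*k
A(W) = 2*W*(167 + W) (A(W) = (2*W)*(167 + W) = 2*W*(167 + W))
G = -78359/19590 (G = -4 + 1/((80 + 2*215) + 2*(-212)*(167 - 212)) = -4 + 1/((80 + 430) + 2*(-212)*(-45)) = -4 + 1/(510 + 19080) = -4 + 1/19590 = -78359/19590 ≈ -4.0000)
-G = -1*(-78359/19590) = 78359/19590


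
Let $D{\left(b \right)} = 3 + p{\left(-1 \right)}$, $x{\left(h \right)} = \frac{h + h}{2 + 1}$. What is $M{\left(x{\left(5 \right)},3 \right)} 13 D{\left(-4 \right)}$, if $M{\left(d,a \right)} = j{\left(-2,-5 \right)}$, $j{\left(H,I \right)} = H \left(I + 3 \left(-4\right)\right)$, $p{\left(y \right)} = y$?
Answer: $884$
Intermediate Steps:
$x{\left(h \right)} = \frac{2 h}{3}$
$D{\left(b \right)} = 2$ ($D{\left(b \right)} = 3 - 1 = 2$)
$j{\left(H,I \right)} = H \left(-12 + I\right)$ ($j{\left(H,I \right)} = H \left(I - 12\right) = H \left(-12 + I\right)$)
$M{\left(d,a \right)} = 34$ ($M{\left(d,a \right)} = - 2 \left(-12 - 5\right) = \left(-2\right) \left(-17\right) = 34$)
$M{\left(x{\left(5 \right)},3 \right)} 13 D{\left(-4 \right)} = 34 \cdot 13 \cdot 2 = 442 \cdot 2 = 884$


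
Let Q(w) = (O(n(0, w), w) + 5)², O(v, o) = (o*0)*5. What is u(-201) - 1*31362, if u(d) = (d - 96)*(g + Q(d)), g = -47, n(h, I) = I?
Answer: -24828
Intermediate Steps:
O(v, o) = 0 (O(v, o) = 0*5 = 0)
Q(w) = 25 (Q(w) = (0 + 5)² = 5² = 25)
u(d) = 2112 - 22*d (u(d) = (d - 96)*(-47 + 25) = (-96 + d)*(-22) = 2112 - 22*d)
u(-201) - 1*31362 = (2112 - 22*(-201)) - 1*31362 = (2112 + 4422) - 31362 = 6534 - 31362 = -24828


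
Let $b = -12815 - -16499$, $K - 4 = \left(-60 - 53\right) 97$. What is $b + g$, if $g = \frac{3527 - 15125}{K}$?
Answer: $\frac{40377186}{10957} \approx 3685.1$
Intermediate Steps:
$K = -10957$ ($K = 4 + \left(-60 - 53\right) 97 = 4 - 10961 = -10957$)
$b = 3684$ ($b = -12815 + 16499 = 3684$)
$g = \frac{11598}{10957}$ ($g = \frac{3527 - 15125}{-10957} = \left(-11598\right) \left(- \frac{1}{10957}\right) = \frac{11598}{10957} \approx 1.0585$)
$b + g = 3684 + \frac{11598}{10957} = \frac{40377186}{10957}$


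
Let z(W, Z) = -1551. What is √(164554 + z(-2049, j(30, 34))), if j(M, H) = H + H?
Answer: √163003 ≈ 403.74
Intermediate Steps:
j(M, H) = 2*H
√(164554 + z(-2049, j(30, 34))) = √(164554 - 1551) = √163003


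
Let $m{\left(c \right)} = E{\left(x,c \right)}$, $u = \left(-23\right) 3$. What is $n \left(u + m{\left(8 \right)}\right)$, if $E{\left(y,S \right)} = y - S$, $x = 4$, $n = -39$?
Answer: $2847$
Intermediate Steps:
$u = -69$
$m{\left(c \right)} = 4 - c$
$n \left(u + m{\left(8 \right)}\right) = - 39 \left(-69 + \left(4 - 8\right)\right) = - 39 \left(-69 - 4\right) = \left(-39\right) \left(-73\right) = 2847$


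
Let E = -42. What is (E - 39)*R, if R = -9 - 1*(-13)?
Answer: -324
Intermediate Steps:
R = 4 (R = -9 + 13 = 4)
(E - 39)*R = (-42 - 39)*4 = -81*4 = -324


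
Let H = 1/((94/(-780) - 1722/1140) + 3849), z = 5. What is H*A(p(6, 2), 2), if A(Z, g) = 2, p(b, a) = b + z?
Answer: 3705/7127251 ≈ 0.00051984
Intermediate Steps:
p(b, a) = 5 + b (p(b, a) = b + 5 = 5 + b)
H = 3705/14254502 (H = 1/((94*(-1/780) - 1722*1/1140) + 3849) = 1/((-47/390 - 287/190) + 3849) = 1/(-6043/3705 + 3849) = 1/(14254502/3705) = 3705/14254502 ≈ 0.00025992)
H*A(p(6, 2), 2) = (3705/14254502)*2 = 3705/7127251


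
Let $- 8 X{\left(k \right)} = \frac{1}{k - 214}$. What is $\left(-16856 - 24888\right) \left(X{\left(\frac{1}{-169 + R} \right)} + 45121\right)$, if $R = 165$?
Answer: $- \frac{1614186108440}{857} \approx -1.8835 \cdot 10^{9}$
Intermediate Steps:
$X{\left(k \right)} = - \frac{1}{8 \left(-214 + k\right)}$ ($X{\left(k \right)} = - \frac{1}{8 \left(k - 214\right)} = - \frac{1}{8 \left(-214 + k\right)}$)
$\left(-16856 - 24888\right) \left(X{\left(\frac{1}{-169 + R} \right)} + 45121\right) = \left(-16856 - 24888\right) \left(- \frac{1}{-1712 + \frac{8}{-169 + 165}} + 45121\right) = - 41744 \left(- \frac{1}{-1712 + \frac{8}{-4}} + 45121\right) = - 41744 \left(- \frac{1}{-1712 + 8 \left(- \frac{1}{4}\right)} + 45121\right) = - 41744 \left(- \frac{1}{-1712 - 2} + 45121\right) = - 41744 \left(- \frac{1}{-1714} + 45121\right) = - 41744 \left(\left(-1\right) \left(- \frac{1}{1714}\right) + 45121\right) = - 41744 \left(\frac{1}{1714} + 45121\right) = \left(-41744\right) \frac{77337395}{1714} = - \frac{1614186108440}{857}$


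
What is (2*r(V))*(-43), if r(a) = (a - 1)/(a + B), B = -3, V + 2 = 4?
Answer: 86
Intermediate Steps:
V = 2 (V = -2 + 4 = 2)
r(a) = (-1 + a)/(-3 + a) (r(a) = (a - 1)/(a - 3) = (-1 + a)/(-3 + a))
(2*r(V))*(-43) = (2*((-1 + 2)/(-3 + 2)))*(-43) = (2*(1/(-1)))*(-43) = (2*(-1*1))*(-43) = (2*(-1))*(-43) = -2*(-43) = 86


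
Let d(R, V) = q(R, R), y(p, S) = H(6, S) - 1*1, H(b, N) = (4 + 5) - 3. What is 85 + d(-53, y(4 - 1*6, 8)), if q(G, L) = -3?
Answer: 82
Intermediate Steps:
H(b, N) = 6 (H(b, N) = 9 - 3 = 6)
y(p, S) = 5 (y(p, S) = 6 - 1*1 = 6 - 1 = 5)
d(R, V) = -3
85 + d(-53, y(4 - 1*6, 8)) = 85 - 3 = 82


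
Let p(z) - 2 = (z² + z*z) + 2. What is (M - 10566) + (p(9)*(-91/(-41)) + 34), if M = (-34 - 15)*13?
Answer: -442823/41 ≈ -10801.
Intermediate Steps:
M = -637 (M = -49*13 = -637)
p(z) = 4 + 2*z² (p(z) = 2 + ((z² + z*z) + 2) = 2 + ((z² + z²) + 2) = 2 + (2*z² + 2) = 2 + (2 + 2*z²) = 4 + 2*z²)
(M - 10566) + (p(9)*(-91/(-41)) + 34) = (-637 - 10566) + ((4 + 2*9²)*(-91/(-41)) + 34) = -11203 + ((4 + 2*81)*(-91*(-1/41)) + 34) = -11203 + ((4 + 162)*(91/41) + 34) = -11203 + (166*(91/41) + 34) = -11203 + (15106/41 + 34) = -11203 + 16500/41 = -442823/41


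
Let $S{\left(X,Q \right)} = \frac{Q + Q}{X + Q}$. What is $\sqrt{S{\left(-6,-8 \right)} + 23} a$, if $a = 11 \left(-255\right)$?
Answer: $- \frac{36465 \sqrt{7}}{7} \approx -13782.0$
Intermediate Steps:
$S{\left(X,Q \right)} = \frac{2 Q}{Q + X}$
$a = -2805$
$\sqrt{S{\left(-6,-8 \right)} + 23} a = \sqrt{2 \left(-8\right) \frac{1}{-8 - 6} + 23} \left(-2805\right) = \sqrt{2 \left(-8\right) \frac{1}{-14} + 23} \left(-2805\right) = \sqrt{2 \left(-8\right) \left(- \frac{1}{14}\right) + 23} \left(-2805\right) = \sqrt{\frac{8}{7} + 23} \left(-2805\right) = \sqrt{\frac{169}{7}} \left(-2805\right) = \frac{13 \sqrt{7}}{7} \left(-2805\right) = - \frac{36465 \sqrt{7}}{7}$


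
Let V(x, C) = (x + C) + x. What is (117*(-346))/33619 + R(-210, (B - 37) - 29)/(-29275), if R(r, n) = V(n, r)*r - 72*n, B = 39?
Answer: -3114303246/984196225 ≈ -3.1643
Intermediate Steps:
V(x, C) = C + 2*x (V(x, C) = (C + x) + x = C + 2*x)
R(r, n) = -72*n + r*(r + 2*n) (R(r, n) = (r + 2*n)*r - 72*n = r*(r + 2*n) - 72*n = -72*n + r*(r + 2*n))
(117*(-346))/33619 + R(-210, (B - 37) - 29)/(-29275) = (117*(-346))/33619 + (-72*((39 - 37) - 29) - 210*(-210 + 2*((39 - 37) - 29)))/(-29275) = -40482*1/33619 + (-72*(2 - 29) - 210*(-210 + 2*(2 - 29)))*(-1/29275) = -40482/33619 + (-72*(-27) - 210*(-210 + 2*(-27)))*(-1/29275) = -40482/33619 + (1944 - 210*(-210 - 54))*(-1/29275) = -40482/33619 + (1944 - 210*(-264))*(-1/29275) = -40482/33619 + (1944 + 55440)*(-1/29275) = -40482/33619 + 57384*(-1/29275) = -40482/33619 - 57384/29275 = -3114303246/984196225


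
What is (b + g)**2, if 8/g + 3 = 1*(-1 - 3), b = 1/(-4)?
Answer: 1521/784 ≈ 1.9401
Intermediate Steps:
b = -1/4 ≈ -0.25000
g = -8/7 (g = 8/(-3 + 1*(-1 - 3)) = 8/(-3 + 1*(-4)) = 8/(-3 - 4) = 8/(-7) = 8*(-1/7) = -8/7 ≈ -1.1429)
(b + g)**2 = (-1/4 - 8/7)**2 = (-39/28)**2 = 1521/784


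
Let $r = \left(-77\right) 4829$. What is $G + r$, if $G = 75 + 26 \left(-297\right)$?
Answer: $-379480$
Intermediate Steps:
$r = -371833$
$G = -7647$ ($G = 75 - 7722 = -7647$)
$G + r = -7647 - 371833 = -379480$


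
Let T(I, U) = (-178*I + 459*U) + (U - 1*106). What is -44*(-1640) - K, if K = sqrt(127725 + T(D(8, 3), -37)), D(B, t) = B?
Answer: 72160 - 5*sqrt(4367) ≈ 71830.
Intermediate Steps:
T(I, U) = -106 - 178*I + 460*U (T(I, U) = (-178*I + 459*U) + (U - 106) = (-178*I + 459*U) + (-106 + U) = -106 - 178*I + 460*U)
K = 5*sqrt(4367) (K = sqrt(127725 + (-106 - 178*8 + 460*(-37))) = sqrt(127725 + (-106 - 1424 - 17020)) = sqrt(127725 - 18550) = sqrt(109175) = 5*sqrt(4367) ≈ 330.42)
-44*(-1640) - K = -44*(-1640) - 5*sqrt(4367) = 72160 - 5*sqrt(4367)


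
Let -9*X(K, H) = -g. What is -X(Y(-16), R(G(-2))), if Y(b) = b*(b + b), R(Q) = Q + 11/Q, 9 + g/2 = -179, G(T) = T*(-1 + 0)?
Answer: 376/9 ≈ 41.778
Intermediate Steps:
G(T) = -T (G(T) = T*(-1) = -T)
g = -376 (g = -18 + 2*(-179) = -18 - 358 = -376)
Y(b) = 2*b² (Y(b) = b*(2*b) = 2*b²)
X(K, H) = -376/9 (X(K, H) = -(-1)*(-376)/9 = -⅑*376 = -376/9)
-X(Y(-16), R(G(-2))) = -1*(-376/9) = 376/9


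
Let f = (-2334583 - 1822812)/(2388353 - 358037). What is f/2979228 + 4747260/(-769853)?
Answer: -57776875996568695/9369551353598352 ≈ -6.1665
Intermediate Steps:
f = -4157395/2030316 ≈ -2.0477
f/2979228 + 4747260/(-769853) = -4157395/2030316/2979228 + 4747260/(-769853) = -4157395/2030316*1/2979228 + 4747260*(-1/769853) = -4157395/6048774276048 - 678180/109979 = -57776875996568695/9369551353598352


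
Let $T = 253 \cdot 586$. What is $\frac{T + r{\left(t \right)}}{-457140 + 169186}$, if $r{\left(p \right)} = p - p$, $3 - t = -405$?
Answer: $- \frac{74129}{143977} \approx -0.51487$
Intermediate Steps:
$t = 408$ ($t = 3 - -405 = 3 + 405 = 408$)
$r{\left(p \right)} = 0$
$T = 148258$
$\frac{T + r{\left(t \right)}}{-457140 + 169186} = \frac{148258 + 0}{-457140 + 169186} = \frac{148258}{-287954} = 148258 \left(- \frac{1}{287954}\right) = - \frac{74129}{143977}$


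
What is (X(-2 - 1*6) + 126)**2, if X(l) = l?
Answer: 13924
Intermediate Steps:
(X(-2 - 1*6) + 126)**2 = ((-2 - 1*6) + 126)**2 = ((-2 - 6) + 126)**2 = (-8 + 126)**2 = 118**2 = 13924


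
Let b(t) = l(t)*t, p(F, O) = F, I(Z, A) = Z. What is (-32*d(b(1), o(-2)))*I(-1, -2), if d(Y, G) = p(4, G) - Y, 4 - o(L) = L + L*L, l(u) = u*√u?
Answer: 96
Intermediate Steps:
l(u) = u^(3/2)
o(L) = 4 - L - L² (o(L) = 4 - (L + L*L) = 4 - (L + L²) = 4 + (-L - L²) = 4 - L - L²)
b(t) = t^(5/2) (b(t) = t^(3/2)*t = t^(5/2))
d(Y, G) = 4 - Y
(-32*d(b(1), o(-2)))*I(-1, -2) = -32*(4 - 1^(5/2))*(-1) = -32*(4 - 1*1)*(-1) = -32*(4 - 1)*(-1) = -32*3*(-1) = -96*(-1) = 96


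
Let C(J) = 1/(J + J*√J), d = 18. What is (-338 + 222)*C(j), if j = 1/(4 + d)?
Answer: -56144/21 + 2552*√22/21 ≈ -2103.5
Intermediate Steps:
j = 1/22 (j = 1/(4 + 18) = 1/22 ≈ 0.045455)
C(J) = 1/(J + J^(3/2))
(-338 + 222)*C(j) = (-338 + 222)/(1/22 + (1/22)^(3/2)) = -116/(1/22 + √22/484)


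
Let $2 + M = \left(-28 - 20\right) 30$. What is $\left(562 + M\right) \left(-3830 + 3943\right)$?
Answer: $-99440$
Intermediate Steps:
$M = -1442$ ($M = -2 + \left(-28 - 20\right) 30 = -2 - 1440 = -1442$)
$\left(562 + M\right) \left(-3830 + 3943\right) = \left(562 - 1442\right) \left(-3830 + 3943\right) = \left(-880\right) 113 = -99440$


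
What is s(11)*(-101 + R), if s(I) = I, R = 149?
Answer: 528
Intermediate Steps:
s(11)*(-101 + R) = 11*(-101 + 149) = 11*48 = 528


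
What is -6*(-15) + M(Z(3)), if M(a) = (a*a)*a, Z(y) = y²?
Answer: 819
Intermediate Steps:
M(a) = a³ (M(a) = a²*a = a³)
-6*(-15) + M(Z(3)) = -6*(-15) + (3²)³ = 90 + 9³ = 90 + 729 = 819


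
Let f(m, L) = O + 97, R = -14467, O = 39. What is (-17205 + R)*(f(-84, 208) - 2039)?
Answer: 60271816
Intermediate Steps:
f(m, L) = 136 (f(m, L) = 39 + 97 = 136)
(-17205 + R)*(f(-84, 208) - 2039) = (-17205 - 14467)*(136 - 2039) = -31672*(-1903) = 60271816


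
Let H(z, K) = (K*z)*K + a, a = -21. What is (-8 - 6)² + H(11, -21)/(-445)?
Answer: 16478/89 ≈ 185.15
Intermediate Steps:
H(z, K) = -21 + z*K² (H(z, K) = (K*z)*K - 21 = z*K² - 21 = -21 + z*K²)
(-8 - 6)² + H(11, -21)/(-445) = (-8 - 6)² + (-21 + 11*(-21)²)/(-445) = (-14)² + (-21 + 11*441)*(-1/445) = 196 + (-21 + 4851)*(-1/445) = 196 + 4830*(-1/445) = 196 - 966/89 = 16478/89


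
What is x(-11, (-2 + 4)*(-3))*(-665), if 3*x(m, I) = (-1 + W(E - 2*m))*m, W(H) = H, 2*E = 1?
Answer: 314545/6 ≈ 52424.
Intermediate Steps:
E = 1/2 (E = (1/2)*1 = 1/2 ≈ 0.50000)
x(m, I) = m*(-1/2 - 2*m)/3 (x(m, I) = ((-1 + (1/2 - 2*m))*m)/3 = ((-1/2 - 2*m)*m)/3 = (m*(-1/2 - 2*m))/3 = m*(-1/2 - 2*m)/3)
x(-11, (-2 + 4)*(-3))*(-665) = -1/6*(-11)*(1 + 4*(-11))*(-665) = -1/6*(-11)*(1 - 44)*(-665) = -1/6*(-11)*(-43)*(-665) = -473/6*(-665) = 314545/6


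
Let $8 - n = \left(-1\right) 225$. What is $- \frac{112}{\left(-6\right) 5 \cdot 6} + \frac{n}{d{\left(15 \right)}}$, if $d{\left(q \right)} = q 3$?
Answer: $\frac{29}{5} \approx 5.8$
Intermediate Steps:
$d{\left(q \right)} = 3 q$
$n = 233$ ($n = 8 - \left(-1\right) 225 = 8 - -225 = 8 + 225 = 233$)
$- \frac{112}{\left(-6\right) 5 \cdot 6} + \frac{n}{d{\left(15 \right)}} = - \frac{112}{\left(-6\right) 5 \cdot 6} + \frac{233}{3 \cdot 15} = - \frac{112}{\left(-30\right) 6} + \frac{233}{45} = - \frac{112}{-180} + 233 \cdot \frac{1}{45} = \left(-112\right) \left(- \frac{1}{180}\right) + \frac{233}{45} = \frac{28}{45} + \frac{233}{45} = \frac{29}{5}$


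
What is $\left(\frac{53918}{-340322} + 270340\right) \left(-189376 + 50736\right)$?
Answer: $- \frac{6377619924357840}{170161} \approx -3.748 \cdot 10^{10}$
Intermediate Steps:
$\left(\frac{53918}{-340322} + 270340\right) \left(-189376 + 50736\right) = \left(53918 \left(- \frac{1}{340322}\right) + 270340\right) \left(-138640\right) = \left(- \frac{26959}{170161} + 270340\right) \left(-138640\right) = \frac{46001297781}{170161} \left(-138640\right) = - \frac{6377619924357840}{170161}$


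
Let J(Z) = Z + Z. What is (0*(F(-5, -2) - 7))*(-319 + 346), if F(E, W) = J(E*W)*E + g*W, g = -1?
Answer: 0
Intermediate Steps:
J(Z) = 2*Z
F(E, W) = -W + 2*W*E² (F(E, W) = (2*(E*W))*E - W = (2*E*W)*E - W = 2*W*E² - W = -W + 2*W*E²)
(0*(F(-5, -2) - 7))*(-319 + 346) = (0*(-2*(-1 + 2*(-5)²) - 7))*(-319 + 346) = (0*(-2*(-1 + 2*25) - 7))*27 = (0*(-2*(-1 + 50) - 7))*27 = (0*(-2*49 - 7))*27 = (0*(-98 - 7))*27 = (0*(-105))*27 = 0*27 = 0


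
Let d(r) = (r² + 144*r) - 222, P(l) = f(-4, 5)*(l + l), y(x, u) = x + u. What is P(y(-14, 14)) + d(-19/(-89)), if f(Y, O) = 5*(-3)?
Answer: -1514597/7921 ≈ -191.21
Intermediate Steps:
f(Y, O) = -15
y(x, u) = u + x
P(l) = -30*l (P(l) = -15*(l + l) = -30*l)
d(r) = -222 + r² + 144*r
P(y(-14, 14)) + d(-19/(-89)) = -30*(14 - 14) + (-222 + (-19/(-89))² + 144*(-19/(-89))) = -30*0 + (-222 + (-19*(-1/89))² + 144*(-19*(-1/89))) = 0 + (-222 + (19/89)² + 144*(19/89)) = 0 + (-222 + 361/7921 + 2736/89) = 0 - 1514597/7921 = -1514597/7921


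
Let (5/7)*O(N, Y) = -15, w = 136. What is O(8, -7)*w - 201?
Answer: -3057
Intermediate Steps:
O(N, Y) = -21 (O(N, Y) = (7/5)*(-15) = -21)
O(8, -7)*w - 201 = -21*136 - 201 = -2856 - 201 = -3057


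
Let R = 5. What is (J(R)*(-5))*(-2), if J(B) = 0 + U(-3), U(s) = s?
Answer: -30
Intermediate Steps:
J(B) = -3 (J(B) = 0 - 3 = -3)
(J(R)*(-5))*(-2) = -3*(-5)*(-2) = 15*(-2) = -30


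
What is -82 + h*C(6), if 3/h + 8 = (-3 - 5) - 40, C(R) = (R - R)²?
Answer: -82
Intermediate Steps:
C(R) = 0 (C(R) = 0² = 0)
h = -3/56 (h = 3/(-8 + ((-3 - 5) - 40)) = 3/(-8 + (-8 - 40)) = 3/(-8 - 48) = 3/(-56) = 3*(-1/56) = -3/56 ≈ -0.053571)
-82 + h*C(6) = -82 - 3/56*0 = -82 + 0 = -82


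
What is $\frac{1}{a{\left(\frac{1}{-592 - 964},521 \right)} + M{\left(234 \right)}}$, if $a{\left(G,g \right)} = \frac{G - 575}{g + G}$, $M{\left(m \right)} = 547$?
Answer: $\frac{810675}{442544524} \approx 0.0018319$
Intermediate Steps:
$a{\left(G,g \right)} = \frac{-575 + G}{G + g}$
$\frac{1}{a{\left(\frac{1}{-592 - 964},521 \right)} + M{\left(234 \right)}} = \frac{1}{\frac{-575 + \frac{1}{-592 - 964}}{\frac{1}{-592 - 964} + 521} + 547} = \frac{1}{\frac{-575 + \frac{1}{-1556}}{\frac{1}{-1556} + 521} + 547} = \frac{1}{\frac{-575 - \frac{1}{1556}}{- \frac{1}{1556} + 521} + 547} = \frac{1}{\frac{1}{\frac{810675}{1556}} \left(- \frac{894701}{1556}\right) + 547} = \frac{1}{\frac{1556}{810675} \left(- \frac{894701}{1556}\right) + 547} = \frac{1}{- \frac{894701}{810675} + 547} = \frac{1}{\frac{442544524}{810675}} = \frac{810675}{442544524}$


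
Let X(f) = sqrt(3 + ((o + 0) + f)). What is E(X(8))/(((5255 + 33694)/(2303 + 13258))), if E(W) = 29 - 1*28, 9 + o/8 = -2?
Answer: 5187/12983 ≈ 0.39952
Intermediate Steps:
o = -88 (o = -72 + 8*(-2) = -72 - 16 = -88)
X(f) = sqrt(-85 + f) (X(f) = sqrt(3 + ((-88 + 0) + f)) = sqrt(3 + (-88 + f)) = sqrt(-85 + f))
E(W) = 1 (E(W) = 29 - 28 = 1)
E(X(8))/(((5255 + 33694)/(2303 + 13258))) = 1/((5255 + 33694)/(2303 + 13258)) = 1/(38949/15561) = 1/(38949*(1/15561)) = 1/(12983/5187) = 1*(5187/12983) = 5187/12983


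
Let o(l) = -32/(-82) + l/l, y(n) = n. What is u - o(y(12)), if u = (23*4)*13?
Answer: 48979/41 ≈ 1194.6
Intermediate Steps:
o(l) = 57/41 (o(l) = -32*(-1/82) + 1 = 16/41 + 1 = 57/41)
u = 1196 (u = 92*13 = 1196)
u - o(y(12)) = 1196 - 1*57/41 = 1196 - 57/41 = 48979/41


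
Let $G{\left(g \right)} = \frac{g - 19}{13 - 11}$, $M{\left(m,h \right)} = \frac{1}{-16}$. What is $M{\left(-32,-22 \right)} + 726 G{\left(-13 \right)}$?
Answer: $- \frac{185857}{16} \approx -11616.0$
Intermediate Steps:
$M{\left(m,h \right)} = - \frac{1}{16}$
$G{\left(g \right)} = - \frac{19}{2} + \frac{g}{2}$ ($G{\left(g \right)} = \frac{-19 + g}{2} = \left(-19 + g\right) \frac{1}{2} = - \frac{19}{2} + \frac{g}{2}$)
$M{\left(-32,-22 \right)} + 726 G{\left(-13 \right)} = - \frac{1}{16} + 726 \left(- \frac{19}{2} + \frac{1}{2} \left(-13\right)\right) = - \frac{1}{16} + 726 \left(- \frac{19}{2} - \frac{13}{2}\right) = - \frac{1}{16} + 726 \left(-16\right) = - \frac{1}{16} - 11616 = - \frac{185857}{16}$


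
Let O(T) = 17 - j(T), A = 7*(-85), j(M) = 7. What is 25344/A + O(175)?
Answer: -19394/595 ≈ -32.595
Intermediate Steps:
A = -595
O(T) = 10 (O(T) = 17 - 1*7 = 17 - 7 = 10)
25344/A + O(175) = 25344/(-595) + 10 = 25344*(-1/595) + 10 = -25344/595 + 10 = -19394/595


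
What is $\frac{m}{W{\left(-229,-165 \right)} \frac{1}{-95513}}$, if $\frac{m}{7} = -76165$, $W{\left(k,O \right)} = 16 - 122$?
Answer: $- \frac{50923233515}{106} \approx -4.8041 \cdot 10^{8}$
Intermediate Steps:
$W{\left(k,O \right)} = -106$ ($W{\left(k,O \right)} = 16 - 122 = -106$)
$m = -533155$ ($m = 7 \left(-76165\right) = -533155$)
$\frac{m}{W{\left(-229,-165 \right)} \frac{1}{-95513}} = - \frac{533155}{\left(-106\right) \frac{1}{-95513}} = - \frac{533155}{\left(-106\right) \left(- \frac{1}{95513}\right)} = - \frac{533155}{\frac{106}{95513}} = \left(-533155\right) \frac{95513}{106} = - \frac{50923233515}{106}$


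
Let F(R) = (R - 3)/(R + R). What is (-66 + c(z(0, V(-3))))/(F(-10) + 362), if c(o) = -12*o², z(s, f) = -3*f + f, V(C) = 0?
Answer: -1320/7253 ≈ -0.18199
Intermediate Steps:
F(R) = (-3 + R)/(2*R) (F(R) = (-3 + R)/((2*R)) = (-3 + R)*(1/(2*R)) = (-3 + R)/(2*R))
z(s, f) = -2*f
(-66 + c(z(0, V(-3))))/(F(-10) + 362) = (-66 - 12*(-2*0)²)/((½)*(-3 - 10)/(-10) + 362) = (-66 - 12*0²)/((½)*(-⅒)*(-13) + 362) = (-66 - 12*0)/(13/20 + 362) = (-66 + 0)/(7253/20) = -66*20/7253 = -1320/7253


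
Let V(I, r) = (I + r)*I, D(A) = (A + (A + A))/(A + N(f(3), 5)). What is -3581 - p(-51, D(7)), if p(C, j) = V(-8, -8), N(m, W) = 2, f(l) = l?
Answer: -3709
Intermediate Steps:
D(A) = 3*A/(2 + A) (D(A) = (A + (A + A))/(A + 2) = (A + 2*A)/(2 + A) = (3*A)/(2 + A) = 3*A/(2 + A))
V(I, r) = I*(I + r)
p(C, j) = 128 (p(C, j) = -8*(-8 - 8) = -8*(-16) = 128)
-3581 - p(-51, D(7)) = -3581 - 1*128 = -3581 - 128 = -3709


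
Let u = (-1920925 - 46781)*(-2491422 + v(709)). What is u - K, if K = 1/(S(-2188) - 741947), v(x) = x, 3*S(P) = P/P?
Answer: 10908821616859127523/2225840 ≈ 4.9010e+12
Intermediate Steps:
S(P) = ⅓ (S(P) = (P/P)/3 = (⅓)*1 = ⅓)
K = -3/2225840 (K = 1/(⅓ - 741947) = 1/(-2225840/3) = -3/2225840 ≈ -1.3478e-6)
u = 4900990914378 (u = (-1920925 - 46781)*(-2491422 + 709) = -1967706*(-2490713) = 4900990914378)
u - K = 4900990914378 - 1*(-3/2225840) = 4900990914378 + 3/2225840 = 10908821616859127523/2225840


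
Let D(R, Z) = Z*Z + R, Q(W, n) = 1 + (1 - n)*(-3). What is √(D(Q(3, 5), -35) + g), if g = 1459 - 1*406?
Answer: √2291 ≈ 47.864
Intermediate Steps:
Q(W, n) = -2 + 3*n (Q(W, n) = 1 + (-3 + 3*n) = -2 + 3*n)
g = 1053 (g = 1459 - 406 = 1053)
D(R, Z) = R + Z² (D(R, Z) = Z² + R = R + Z²)
√(D(Q(3, 5), -35) + g) = √(((-2 + 3*5) + (-35)²) + 1053) = √(((-2 + 15) + 1225) + 1053) = √((13 + 1225) + 1053) = √(1238 + 1053) = √2291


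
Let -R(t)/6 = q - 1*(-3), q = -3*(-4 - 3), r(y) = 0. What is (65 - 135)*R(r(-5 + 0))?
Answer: 10080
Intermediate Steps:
q = 21 (q = -3*(-7) = 21)
R(t) = -144 (R(t) = -6*(21 - 1*(-3)) = -6*(21 + 3) = -6*24 = -144)
(65 - 135)*R(r(-5 + 0)) = (65 - 135)*(-144) = -70*(-144) = 10080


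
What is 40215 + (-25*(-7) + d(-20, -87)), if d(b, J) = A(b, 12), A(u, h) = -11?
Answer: 40379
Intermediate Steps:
d(b, J) = -11
40215 + (-25*(-7) + d(-20, -87)) = 40215 + (-25*(-7) - 11) = 40215 + (175 - 11) = 40215 + 164 = 40379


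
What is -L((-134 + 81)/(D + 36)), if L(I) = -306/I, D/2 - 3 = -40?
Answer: 11628/53 ≈ 219.40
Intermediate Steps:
D = -74 (D = 6 + 2*(-40) = 6 - 80 = -74)
-L((-134 + 81)/(D + 36)) = -(-306)/((-134 + 81)/(-74 + 36)) = -(-306)/((-53/(-38))) = -(-306)/((-53*(-1/38))) = -(-306)/53/38 = -(-306)*38/53 = -1*(-11628/53) = 11628/53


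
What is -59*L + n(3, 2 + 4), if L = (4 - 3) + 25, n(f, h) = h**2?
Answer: -1498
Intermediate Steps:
L = 26 (L = 1 + 25 = 26)
-59*L + n(3, 2 + 4) = -59*26 + (2 + 4)**2 = -1534 + 6**2 = -1534 + 36 = -1498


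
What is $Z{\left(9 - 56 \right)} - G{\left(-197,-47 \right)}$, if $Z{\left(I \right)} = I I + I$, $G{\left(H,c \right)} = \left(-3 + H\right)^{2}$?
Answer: $-37838$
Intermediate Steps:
$Z{\left(I \right)} = I + I^{2}$ ($Z{\left(I \right)} = I^{2} + I = I + I^{2}$)
$Z{\left(9 - 56 \right)} - G{\left(-197,-47 \right)} = \left(9 - 56\right) \left(1 + \left(9 - 56\right)\right) - \left(-3 - 197\right)^{2} = - 47 \left(1 - 47\right) - \left(-200\right)^{2} = \left(-47\right) \left(-46\right) - 40000 = 2162 - 40000 = -37838$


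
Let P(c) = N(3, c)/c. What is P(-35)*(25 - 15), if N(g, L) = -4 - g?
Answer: 2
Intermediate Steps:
P(c) = -7/c (P(c) = (-4 - 1*3)/c = (-4 - 3)/c = -7/c)
P(-35)*(25 - 15) = (-7/(-35))*(25 - 15) = -7*(-1/35)*10 = (1/5)*10 = 2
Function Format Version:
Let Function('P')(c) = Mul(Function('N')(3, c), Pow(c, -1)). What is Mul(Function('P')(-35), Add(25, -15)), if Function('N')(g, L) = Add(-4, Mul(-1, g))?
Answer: 2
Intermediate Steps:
Function('P')(c) = Mul(-7, Pow(c, -1)) (Function('P')(c) = Mul(Add(-4, Mul(-1, 3)), Pow(c, -1)) = Mul(Add(-4, -3), Pow(c, -1)) = Mul(-7, Pow(c, -1)))
Mul(Function('P')(-35), Add(25, -15)) = Mul(Mul(-7, Pow(-35, -1)), Add(25, -15)) = Mul(Mul(-7, Rational(-1, 35)), 10) = Mul(Rational(1, 5), 10) = 2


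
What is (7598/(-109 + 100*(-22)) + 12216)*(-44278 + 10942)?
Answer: -940046731056/2309 ≈ -4.0712e+8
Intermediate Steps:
(7598/(-109 + 100*(-22)) + 12216)*(-44278 + 10942) = (7598/(-109 - 2200) + 12216)*(-33336) = (7598/(-2309) + 12216)*(-33336) = (7598*(-1/2309) + 12216)*(-33336) = (-7598/2309 + 12216)*(-33336) = (28199146/2309)*(-33336) = -940046731056/2309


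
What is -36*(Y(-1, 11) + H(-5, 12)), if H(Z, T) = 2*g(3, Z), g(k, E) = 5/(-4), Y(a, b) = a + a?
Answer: 162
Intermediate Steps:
Y(a, b) = 2*a
g(k, E) = -5/4 (g(k, E) = 5*(-1/4) = -5/4)
H(Z, T) = -5/2 (H(Z, T) = 2*(-5/4) = -5/2)
-36*(Y(-1, 11) + H(-5, 12)) = -36*(2*(-1) - 5/2) = -36*(-2 - 5/2) = -36*(-9/2) = 162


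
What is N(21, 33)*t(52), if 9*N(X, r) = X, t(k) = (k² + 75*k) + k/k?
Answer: 46235/3 ≈ 15412.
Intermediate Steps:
t(k) = 1 + k² + 75*k (t(k) = (k² + 75*k) + 1 = 1 + k² + 75*k)
N(X, r) = X/9
N(21, 33)*t(52) = ((⅑)*21)*(1 + 52² + 75*52) = 7*(1 + 2704 + 3900)/3 = (7/3)*6605 = 46235/3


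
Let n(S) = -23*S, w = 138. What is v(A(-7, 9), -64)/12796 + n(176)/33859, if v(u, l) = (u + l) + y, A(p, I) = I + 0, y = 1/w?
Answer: -1057872665/8541406776 ≈ -0.12385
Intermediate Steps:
y = 1/138 ≈ 0.0072464
A(p, I) = I
v(u, l) = 1/138 + l + u (v(u, l) = (u + l) + 1/138 = (l + u) + 1/138 = 1/138 + l + u)
v(A(-7, 9), -64)/12796 + n(176)/33859 = (1/138 - 64 + 9)/12796 - 23*176/33859 = -7589/138*1/12796 - 4048*1/33859 = -7589/1765848 - 4048/33859 = -1057872665/8541406776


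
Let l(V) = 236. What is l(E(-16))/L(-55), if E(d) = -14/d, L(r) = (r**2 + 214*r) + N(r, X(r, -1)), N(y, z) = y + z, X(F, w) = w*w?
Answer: -236/8799 ≈ -0.026821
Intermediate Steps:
X(F, w) = w**2
L(r) = 1 + r**2 + 215*r (L(r) = (r**2 + 214*r) + (r + (-1)**2) = (r**2 + 214*r) + (r + 1) = (r**2 + 214*r) + (1 + r) = 1 + r**2 + 215*r)
l(E(-16))/L(-55) = 236/(1 + (-55)**2 + 215*(-55)) = 236/(1 + 3025 - 11825) = 236/(-8799) = 236*(-1/8799) = -236/8799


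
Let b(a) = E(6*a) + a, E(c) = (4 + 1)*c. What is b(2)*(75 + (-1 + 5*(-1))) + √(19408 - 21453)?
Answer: 4278 + I*√2045 ≈ 4278.0 + 45.222*I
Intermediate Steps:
E(c) = 5*c
b(a) = 31*a (b(a) = 5*(6*a) + a = 30*a + a = 31*a)
b(2)*(75 + (-1 + 5*(-1))) + √(19408 - 21453) = (31*2)*(75 + (-1 + 5*(-1))) + √(19408 - 21453) = 62*(75 + (-1 - 5)) + √(-2045) = 62*(75 - 6) + I*√2045 = 62*69 + I*√2045 = 4278 + I*√2045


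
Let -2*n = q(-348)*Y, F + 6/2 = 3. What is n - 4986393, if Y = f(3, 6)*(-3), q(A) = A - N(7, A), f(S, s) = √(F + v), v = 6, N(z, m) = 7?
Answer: -4986393 - 1065*√6/2 ≈ -4.9877e+6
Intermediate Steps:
F = 0 (F = -3 + 3 = 0)
f(S, s) = √6 (f(S, s) = √(0 + 6) = √6)
q(A) = -7 + A (q(A) = A - 1*7 = A - 7 = -7 + A)
Y = -3*√6 (Y = √6*(-3) = -3*√6 ≈ -7.3485)
n = -1065*√6/2 (n = -(-7 - 348)*(-3*√6)/2 = -(-355)*(-3*√6)/2 = -1065*√6/2 ≈ -1304.4)
n - 4986393 = -1065*√6/2 - 4986393 = -4986393 - 1065*√6/2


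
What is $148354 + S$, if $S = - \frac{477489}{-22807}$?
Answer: $\frac{3383987167}{22807} \approx 1.4838 \cdot 10^{5}$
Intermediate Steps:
$S = \frac{477489}{22807}$ ($S = \left(-477489\right) \left(- \frac{1}{22807}\right) = \frac{477489}{22807} \approx 20.936$)
$148354 + S = 148354 + \frac{477489}{22807} = \frac{3383987167}{22807}$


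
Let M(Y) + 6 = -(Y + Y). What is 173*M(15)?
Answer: -6228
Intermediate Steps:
M(Y) = -6 - 2*Y (M(Y) = -6 - (Y + Y) = -6 - 2*Y)
173*M(15) = 173*(-6 - 2*15) = 173*(-6 - 30) = 173*(-36) = -6228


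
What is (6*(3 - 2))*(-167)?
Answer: -1002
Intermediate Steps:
(6*(3 - 2))*(-167) = (6*1)*(-167) = 6*(-167) = -1002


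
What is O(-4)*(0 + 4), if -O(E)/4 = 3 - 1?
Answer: -32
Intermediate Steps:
O(E) = -8 (O(E) = -4*(3 - 1) = -4*2 = -8)
O(-4)*(0 + 4) = -8*(0 + 4) = -8*4 = -32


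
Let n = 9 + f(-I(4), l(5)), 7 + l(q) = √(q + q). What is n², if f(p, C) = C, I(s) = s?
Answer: 14 + 4*√10 ≈ 26.649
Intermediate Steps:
l(q) = -7 + √2*√q (l(q) = -7 + √(q + q) = -7 + √(2*q) = -7 + √2*√q)
n = 2 + √10 (n = 9 + (-7 + √2*√5) = 9 + (-7 + √10) = 2 + √10 ≈ 5.1623)
n² = (2 + √10)²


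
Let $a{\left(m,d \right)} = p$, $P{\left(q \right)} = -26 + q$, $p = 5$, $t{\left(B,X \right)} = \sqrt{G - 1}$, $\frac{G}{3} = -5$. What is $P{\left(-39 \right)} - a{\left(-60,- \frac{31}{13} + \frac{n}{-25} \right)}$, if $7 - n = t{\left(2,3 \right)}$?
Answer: $-70$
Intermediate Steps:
$G = -15$ ($G = 3 \left(-5\right) = -15$)
$t{\left(B,X \right)} = 4 i$ ($t{\left(B,X \right)} = \sqrt{-15 - 1} = \sqrt{-16} = 4 i$)
$n = 7 - 4 i \approx 7.0 - 4.0 i$
$a{\left(m,d \right)} = 5$
$P{\left(-39 \right)} - a{\left(-60,- \frac{31}{13} + \frac{n}{-25} \right)} = \left(-26 - 39\right) - 5 = -65 - 5 = -70$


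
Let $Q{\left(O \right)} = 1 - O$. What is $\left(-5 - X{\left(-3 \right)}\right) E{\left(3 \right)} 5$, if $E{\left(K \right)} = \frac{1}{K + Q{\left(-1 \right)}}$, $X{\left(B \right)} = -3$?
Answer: $-2$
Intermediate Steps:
$E{\left(K \right)} = \frac{1}{2 + K}$ ($E{\left(K \right)} = \frac{1}{K + \left(1 - -1\right)} = \frac{1}{K + \left(1 + 1\right)} = \frac{1}{K + 2} = \frac{1}{2 + K}$)
$\left(-5 - X{\left(-3 \right)}\right) E{\left(3 \right)} 5 = \frac{-5 - -3}{2 + 3} \cdot 5 = \frac{-5 + 3}{5} \cdot 5 = \left(-2\right) \frac{1}{5} \cdot 5 = \left(- \frac{2}{5}\right) 5 = -2$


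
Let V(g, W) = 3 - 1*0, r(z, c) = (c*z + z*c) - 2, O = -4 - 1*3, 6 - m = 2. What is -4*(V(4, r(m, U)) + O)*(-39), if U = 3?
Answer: -624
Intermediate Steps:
m = 4 (m = 6 - 1*2 = 6 - 2 = 4)
O = -7 (O = -4 - 3 = -7)
r(z, c) = -2 + 2*c*z (r(z, c) = (c*z + c*z) - 2 = 2*c*z - 2 = -2 + 2*c*z)
V(g, W) = 3 (V(g, W) = 3 + 0 = 3)
-4*(V(4, r(m, U)) + O)*(-39) = -4*(3 - 7)*(-39) = -4*(-4)*(-39) = 16*(-39) = -624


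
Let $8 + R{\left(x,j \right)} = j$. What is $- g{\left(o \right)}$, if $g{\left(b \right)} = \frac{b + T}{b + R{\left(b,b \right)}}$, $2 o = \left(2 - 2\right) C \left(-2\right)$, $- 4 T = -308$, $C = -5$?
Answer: $\frac{77}{8} \approx 9.625$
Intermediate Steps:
$T = 77$ ($T = \left(- \frac{1}{4}\right) \left(-308\right) = 77$)
$o = 0$ ($o = \frac{\left(2 - 2\right) \left(-5\right) \left(-2\right)}{2} = \frac{0 \left(-5\right) \left(-2\right)}{2} = \frac{0 \left(-2\right)}{2} = \frac{1}{2} \cdot 0 = 0$)
$R{\left(x,j \right)} = -8 + j$
$g{\left(b \right)} = \frac{77 + b}{-8 + 2 b}$ ($g{\left(b \right)} = \frac{b + 77}{b + \left(-8 + b\right)} = \frac{77 + b}{-8 + 2 b}$)
$- g{\left(o \right)} = - \frac{77 + 0}{2 \left(-4 + 0\right)} = - \frac{77}{2 \left(-4\right)} = - \frac{\left(-1\right) 77}{2 \cdot 4} = \left(-1\right) \left(- \frac{77}{8}\right) = \frac{77}{8}$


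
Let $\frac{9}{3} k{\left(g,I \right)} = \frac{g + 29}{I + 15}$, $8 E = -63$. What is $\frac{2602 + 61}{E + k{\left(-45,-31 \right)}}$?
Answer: $- \frac{63912}{181} \approx -353.1$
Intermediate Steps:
$E = - \frac{63}{8}$ ($E = \frac{1}{8} \left(-63\right) = - \frac{63}{8} \approx -7.875$)
$k{\left(g,I \right)} = \frac{29 + g}{3 \left(15 + I\right)}$ ($k{\left(g,I \right)} = \frac{\left(g + 29\right) \frac{1}{I + 15}}{3} = \frac{\left(29 + g\right) \frac{1}{15 + I}}{3} = \frac{\frac{1}{15 + I} \left(29 + g\right)}{3} = \frac{29 + g}{3 \left(15 + I\right)}$)
$\frac{2602 + 61}{E + k{\left(-45,-31 \right)}} = \frac{2602 + 61}{- \frac{63}{8} + \frac{29 - 45}{3 \left(15 - 31\right)}} = \frac{2663}{- \frac{63}{8} + \frac{1}{3} \frac{1}{-16} \left(-16\right)} = \frac{2663}{- \frac{63}{8} + \frac{1}{3} \left(- \frac{1}{16}\right) \left(-16\right)} = \frac{2663}{- \frac{63}{8} + \frac{1}{3}} = \frac{2663}{- \frac{181}{24}} = 2663 \left(- \frac{24}{181}\right) = - \frac{63912}{181}$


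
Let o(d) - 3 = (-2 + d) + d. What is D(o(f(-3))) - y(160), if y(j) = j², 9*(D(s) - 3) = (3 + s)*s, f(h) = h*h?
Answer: -229955/9 ≈ -25551.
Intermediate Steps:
f(h) = h²
o(d) = 1 + 2*d (o(d) = 3 + ((-2 + d) + d) = 3 + (-2 + 2*d) = 1 + 2*d)
D(s) = 3 + s*(3 + s)/9 (D(s) = 3 + ((3 + s)*s)/9 = 3 + (s*(3 + s))/9 = 3 + s*(3 + s)/9)
D(o(f(-3))) - y(160) = (3 + (1 + 2*(-3)²)/3 + (1 + 2*(-3)²)²/9) - 1*160² = (3 + (1 + 2*9)/3 + (1 + 2*9)²/9) - 1*25600 = (3 + (1 + 18)/3 + (1 + 18)²/9) - 25600 = (3 + (⅓)*19 + (⅑)*19²) - 25600 = (3 + 19/3 + (⅑)*361) - 25600 = (3 + 19/3 + 361/9) - 25600 = 445/9 - 25600 = -229955/9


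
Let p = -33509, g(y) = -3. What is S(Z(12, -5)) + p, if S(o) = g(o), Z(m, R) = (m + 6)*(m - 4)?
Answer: -33512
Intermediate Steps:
Z(m, R) = (-4 + m)*(6 + m) (Z(m, R) = (6 + m)*(-4 + m) = (-4 + m)*(6 + m))
S(o) = -3
S(Z(12, -5)) + p = -3 - 33509 = -33512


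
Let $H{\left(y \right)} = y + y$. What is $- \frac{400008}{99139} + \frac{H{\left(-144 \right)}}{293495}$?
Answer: $- \frac{117428899992}{29096800805} \approx -4.0358$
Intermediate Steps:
$H{\left(y \right)} = 2 y$
$- \frac{400008}{99139} + \frac{H{\left(-144 \right)}}{293495} = - \frac{400008}{99139} + \frac{2 \left(-144\right)}{293495} = \left(-400008\right) \frac{1}{99139} - \frac{288}{293495} = - \frac{400008}{99139} - \frac{288}{293495} = - \frac{117428899992}{29096800805}$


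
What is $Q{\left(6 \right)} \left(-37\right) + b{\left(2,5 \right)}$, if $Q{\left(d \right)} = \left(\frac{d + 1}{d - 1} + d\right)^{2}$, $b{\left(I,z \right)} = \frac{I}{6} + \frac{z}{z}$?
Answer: $- \frac{151859}{75} \approx -2024.8$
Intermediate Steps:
$b{\left(I,z \right)} = 1 + \frac{I}{6}$ ($b{\left(I,z \right)} = I \frac{1}{6} + 1 = \frac{I}{6} + 1 = 1 + \frac{I}{6}$)
$Q{\left(d \right)} = \left(d + \frac{1 + d}{-1 + d}\right)^{2}$ ($Q{\left(d \right)} = \left(\frac{1 + d}{-1 + d} + d\right)^{2} = \left(d + \frac{1 + d}{-1 + d}\right)^{2}$)
$Q{\left(6 \right)} \left(-37\right) + b{\left(2,5 \right)} = \frac{\left(1 + 6^{2}\right)^{2}}{\left(-1 + 6\right)^{2}} \left(-37\right) + \left(1 + \frac{1}{6} \cdot 2\right) = \frac{\left(1 + 36\right)^{2}}{25} \left(-37\right) + \left(1 + \frac{1}{3}\right) = 37^{2} \cdot \frac{1}{25} \left(-37\right) + \frac{4}{3} = 1369 \cdot \frac{1}{25} \left(-37\right) + \frac{4}{3} = \frac{1369}{25} \left(-37\right) + \frac{4}{3} = - \frac{50653}{25} + \frac{4}{3} = - \frac{151859}{75}$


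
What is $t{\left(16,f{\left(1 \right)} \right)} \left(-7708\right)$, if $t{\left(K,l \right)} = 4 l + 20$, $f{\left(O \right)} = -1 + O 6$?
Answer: $-308320$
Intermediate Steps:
$f{\left(O \right)} = -1 + 6 O$
$t{\left(K,l \right)} = 20 + 4 l$
$t{\left(16,f{\left(1 \right)} \right)} \left(-7708\right) = \left(20 + 4 \left(-1 + 6 \cdot 1\right)\right) \left(-7708\right) = \left(20 + 4 \left(-1 + 6\right)\right) \left(-7708\right) = \left(20 + 4 \cdot 5\right) \left(-7708\right) = \left(20 + 20\right) \left(-7708\right) = 40 \left(-7708\right) = -308320$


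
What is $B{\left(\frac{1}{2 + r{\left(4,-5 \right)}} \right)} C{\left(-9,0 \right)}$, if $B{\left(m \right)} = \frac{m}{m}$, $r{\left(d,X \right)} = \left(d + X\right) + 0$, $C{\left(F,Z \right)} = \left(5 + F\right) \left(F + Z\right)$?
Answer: $36$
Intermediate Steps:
$r{\left(d,X \right)} = X + d$ ($r{\left(d,X \right)} = \left(X + d\right) + 0 = X + d$)
$B{\left(m \right)} = 1$
$B{\left(\frac{1}{2 + r{\left(4,-5 \right)}} \right)} C{\left(-9,0 \right)} = 1 \left(\left(-9\right)^{2} + 5 \left(-9\right) + 5 \cdot 0 - 0\right) = 1 \left(81 - 45 + 0 + 0\right) = 1 \cdot 36 = 36$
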